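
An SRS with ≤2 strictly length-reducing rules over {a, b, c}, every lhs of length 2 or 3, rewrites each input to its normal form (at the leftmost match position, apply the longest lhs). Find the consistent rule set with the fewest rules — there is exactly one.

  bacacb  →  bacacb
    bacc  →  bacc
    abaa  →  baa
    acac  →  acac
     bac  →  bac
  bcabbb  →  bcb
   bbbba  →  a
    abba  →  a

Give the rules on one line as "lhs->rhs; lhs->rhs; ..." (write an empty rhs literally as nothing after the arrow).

ab->b; bb->

  | bacacb
  | bacc
  | abaa => baa
  | acac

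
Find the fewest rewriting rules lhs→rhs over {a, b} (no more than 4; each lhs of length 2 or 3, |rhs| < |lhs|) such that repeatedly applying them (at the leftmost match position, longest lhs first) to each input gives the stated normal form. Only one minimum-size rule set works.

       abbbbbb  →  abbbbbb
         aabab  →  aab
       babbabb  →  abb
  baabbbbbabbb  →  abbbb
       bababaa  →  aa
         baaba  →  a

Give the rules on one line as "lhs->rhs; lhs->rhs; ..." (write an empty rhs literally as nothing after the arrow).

  | abbbbbb
  | aabab => aab
  | babbabb => bababb => baabb => abb
  | baabbbbbabbb => abbbbbabbb => abbbbbabb => abbbbbab => abbbbba => abbbb

aba->a; ba->; bab->ba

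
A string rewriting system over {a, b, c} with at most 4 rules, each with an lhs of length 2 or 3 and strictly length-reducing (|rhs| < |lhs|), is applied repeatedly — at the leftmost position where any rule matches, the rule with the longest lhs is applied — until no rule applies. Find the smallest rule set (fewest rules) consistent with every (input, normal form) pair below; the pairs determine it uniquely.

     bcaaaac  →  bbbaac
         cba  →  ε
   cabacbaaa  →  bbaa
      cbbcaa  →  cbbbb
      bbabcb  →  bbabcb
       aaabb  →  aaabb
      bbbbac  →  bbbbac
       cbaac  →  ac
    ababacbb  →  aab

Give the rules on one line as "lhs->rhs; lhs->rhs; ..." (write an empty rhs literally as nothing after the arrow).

  | bcaaaac => bbbaac
  | cba => ε
  | cabacbaaa => caacbaaa => bbcbaaa => bbaa
  | cbbcaa => cbbbb

aba->aa; acb->; caa->bb; cba->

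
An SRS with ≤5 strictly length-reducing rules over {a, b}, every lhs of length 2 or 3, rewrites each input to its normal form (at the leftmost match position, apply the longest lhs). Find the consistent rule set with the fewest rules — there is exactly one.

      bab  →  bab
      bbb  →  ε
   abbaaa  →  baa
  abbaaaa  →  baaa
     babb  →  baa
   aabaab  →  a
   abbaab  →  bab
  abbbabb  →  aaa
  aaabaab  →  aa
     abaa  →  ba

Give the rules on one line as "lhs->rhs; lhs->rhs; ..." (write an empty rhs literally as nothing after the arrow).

aba->b; bb->a; bba->ba; bbb->

  | bab
  | bbb => ε
  | abbaaa => abaaa => baa
  | abbaaaa => abaaaa => baaa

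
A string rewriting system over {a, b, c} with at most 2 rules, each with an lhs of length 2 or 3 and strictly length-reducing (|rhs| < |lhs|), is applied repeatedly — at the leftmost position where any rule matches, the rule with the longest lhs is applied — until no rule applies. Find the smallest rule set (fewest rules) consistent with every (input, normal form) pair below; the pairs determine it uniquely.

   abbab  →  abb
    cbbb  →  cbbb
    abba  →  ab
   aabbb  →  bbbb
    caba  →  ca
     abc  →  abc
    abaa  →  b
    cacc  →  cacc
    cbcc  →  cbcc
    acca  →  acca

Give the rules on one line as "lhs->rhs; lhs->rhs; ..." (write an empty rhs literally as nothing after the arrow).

aa->b; ba->

  | abbab => abb
  | cbbb
  | abba => ab
  | aabbb => bbbb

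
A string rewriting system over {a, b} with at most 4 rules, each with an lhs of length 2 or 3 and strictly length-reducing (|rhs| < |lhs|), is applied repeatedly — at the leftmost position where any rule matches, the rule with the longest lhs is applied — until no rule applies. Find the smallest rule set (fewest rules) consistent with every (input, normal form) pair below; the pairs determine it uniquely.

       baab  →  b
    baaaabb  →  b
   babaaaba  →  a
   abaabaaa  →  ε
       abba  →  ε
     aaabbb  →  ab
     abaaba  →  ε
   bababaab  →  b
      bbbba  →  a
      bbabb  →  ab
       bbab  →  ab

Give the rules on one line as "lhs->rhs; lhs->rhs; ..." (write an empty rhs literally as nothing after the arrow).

  | baab => aab => b
  | baaaabb => aaaabb => aabb => bb => b
  | babaaaba => abaaaba => aaaaba => aaba => ba => a
  | abaabaaa => aaabaaa => abaaa => aaaa => aa => ε

aa->; ba->a; bb->b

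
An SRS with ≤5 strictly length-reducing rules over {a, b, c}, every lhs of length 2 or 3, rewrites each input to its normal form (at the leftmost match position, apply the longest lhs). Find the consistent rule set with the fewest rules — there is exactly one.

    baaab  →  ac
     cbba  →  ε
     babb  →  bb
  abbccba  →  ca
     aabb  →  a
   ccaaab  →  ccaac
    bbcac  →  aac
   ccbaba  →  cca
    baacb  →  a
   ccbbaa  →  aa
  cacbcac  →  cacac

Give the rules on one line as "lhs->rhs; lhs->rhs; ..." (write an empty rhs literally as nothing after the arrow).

  | baaab => aab => ac
  | cbba => ba => ε
  | babb => bb
  | abbccba => cbccba => ccba => ca

ab->c; ba->; bbc->a; cb->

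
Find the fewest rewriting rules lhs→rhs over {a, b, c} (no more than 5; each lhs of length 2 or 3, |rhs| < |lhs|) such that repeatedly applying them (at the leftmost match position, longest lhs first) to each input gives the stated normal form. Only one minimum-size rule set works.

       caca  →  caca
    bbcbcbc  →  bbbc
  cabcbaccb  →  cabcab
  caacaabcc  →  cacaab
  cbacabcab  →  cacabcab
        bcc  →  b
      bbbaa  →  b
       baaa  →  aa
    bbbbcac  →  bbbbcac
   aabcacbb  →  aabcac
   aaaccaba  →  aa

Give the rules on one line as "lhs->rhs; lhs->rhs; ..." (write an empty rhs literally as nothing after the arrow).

aac->ac; ba->; cb->c; cc->

  | caca
  | bbcbcbc => bbccbc => bbbc
  | cabcbaccb => cabcaccb => cabcab
  | caacaabcc => cacaabcc => cacaab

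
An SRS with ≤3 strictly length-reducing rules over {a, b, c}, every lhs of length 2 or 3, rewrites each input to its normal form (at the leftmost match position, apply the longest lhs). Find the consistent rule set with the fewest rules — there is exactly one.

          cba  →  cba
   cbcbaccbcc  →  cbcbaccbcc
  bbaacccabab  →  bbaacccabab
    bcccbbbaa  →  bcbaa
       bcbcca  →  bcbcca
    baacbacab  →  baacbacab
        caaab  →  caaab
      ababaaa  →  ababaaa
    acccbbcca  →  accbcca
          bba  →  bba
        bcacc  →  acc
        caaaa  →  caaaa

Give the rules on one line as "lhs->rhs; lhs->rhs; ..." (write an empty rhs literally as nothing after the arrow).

  | cba
  | cbcbaccbcc
  | bbaacccabab
  | bcccbbbaa => bccbbaa => bcbaa

bca->a; cbb->b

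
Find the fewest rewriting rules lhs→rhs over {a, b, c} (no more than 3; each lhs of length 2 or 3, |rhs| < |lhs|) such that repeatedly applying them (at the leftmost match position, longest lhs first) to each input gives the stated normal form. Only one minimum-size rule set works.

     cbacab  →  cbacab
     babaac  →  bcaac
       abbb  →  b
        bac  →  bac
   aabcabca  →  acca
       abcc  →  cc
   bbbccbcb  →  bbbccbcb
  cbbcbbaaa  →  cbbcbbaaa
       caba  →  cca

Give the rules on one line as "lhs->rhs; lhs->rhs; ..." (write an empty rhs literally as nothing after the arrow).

aba->ca; abb->; abc->c

  | cbacab
  | babaac => bcaac
  | abbb => b
  | bac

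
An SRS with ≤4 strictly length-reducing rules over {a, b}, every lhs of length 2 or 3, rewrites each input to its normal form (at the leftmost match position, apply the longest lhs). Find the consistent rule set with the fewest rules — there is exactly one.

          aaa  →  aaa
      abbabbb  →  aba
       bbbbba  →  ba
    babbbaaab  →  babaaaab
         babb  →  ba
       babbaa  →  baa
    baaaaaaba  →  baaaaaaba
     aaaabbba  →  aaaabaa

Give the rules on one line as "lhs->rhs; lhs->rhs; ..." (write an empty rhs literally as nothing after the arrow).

  | aaa
  | abbabbb => abbb => aba
  | bbbbba => babba => ba
  | babbbaaab => babaaaab

bb->; bba->; bbb->ba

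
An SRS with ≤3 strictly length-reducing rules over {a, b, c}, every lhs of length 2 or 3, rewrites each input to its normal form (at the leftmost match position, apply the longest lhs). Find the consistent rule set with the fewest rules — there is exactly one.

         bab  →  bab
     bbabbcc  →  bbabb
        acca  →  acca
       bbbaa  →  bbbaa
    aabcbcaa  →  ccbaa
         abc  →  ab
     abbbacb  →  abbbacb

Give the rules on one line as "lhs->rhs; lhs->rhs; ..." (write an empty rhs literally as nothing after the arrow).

  | bab
  | bbabbcc => bbabbc => bbabb
  | acca
  | bbbaa

aab->c; bc->b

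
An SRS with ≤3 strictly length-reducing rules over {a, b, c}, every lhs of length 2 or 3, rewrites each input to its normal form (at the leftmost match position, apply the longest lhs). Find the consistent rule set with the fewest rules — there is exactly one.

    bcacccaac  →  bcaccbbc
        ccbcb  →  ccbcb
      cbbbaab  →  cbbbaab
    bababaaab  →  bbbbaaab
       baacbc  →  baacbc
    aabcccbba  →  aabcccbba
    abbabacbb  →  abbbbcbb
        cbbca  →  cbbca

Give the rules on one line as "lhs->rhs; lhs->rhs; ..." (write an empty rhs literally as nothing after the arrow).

  | bcacccaac => bcaccbbc
  | ccbcb
  | cbbbaab
  | bababaaab => bbbbaaab

aba->bb; caa->bb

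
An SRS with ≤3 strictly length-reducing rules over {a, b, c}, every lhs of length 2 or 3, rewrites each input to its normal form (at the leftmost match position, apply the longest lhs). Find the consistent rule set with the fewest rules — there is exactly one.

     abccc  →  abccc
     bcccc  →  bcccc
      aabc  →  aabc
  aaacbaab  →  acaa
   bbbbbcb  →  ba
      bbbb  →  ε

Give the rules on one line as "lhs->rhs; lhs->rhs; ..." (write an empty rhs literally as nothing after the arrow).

  | abccc
  | bcccc
  | aabc
  | aaacbaab => accbaab => acaaab => acacb => acaa

aaa->ac; bb->; cb->a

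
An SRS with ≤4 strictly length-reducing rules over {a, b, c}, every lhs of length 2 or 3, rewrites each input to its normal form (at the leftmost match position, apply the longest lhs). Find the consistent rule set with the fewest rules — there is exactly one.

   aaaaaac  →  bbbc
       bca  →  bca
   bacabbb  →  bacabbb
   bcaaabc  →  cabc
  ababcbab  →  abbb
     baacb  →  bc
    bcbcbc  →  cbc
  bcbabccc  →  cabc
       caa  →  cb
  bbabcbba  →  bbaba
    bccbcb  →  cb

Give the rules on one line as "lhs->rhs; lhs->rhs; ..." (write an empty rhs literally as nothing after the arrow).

aa->b; acc->a; bcb->cc; cc->c

  | aaaaaac => baaaac => bbaac => bbbc
  | bca
  | bacabbb
  | bcaaabc => bcbabc => ccabc => cabc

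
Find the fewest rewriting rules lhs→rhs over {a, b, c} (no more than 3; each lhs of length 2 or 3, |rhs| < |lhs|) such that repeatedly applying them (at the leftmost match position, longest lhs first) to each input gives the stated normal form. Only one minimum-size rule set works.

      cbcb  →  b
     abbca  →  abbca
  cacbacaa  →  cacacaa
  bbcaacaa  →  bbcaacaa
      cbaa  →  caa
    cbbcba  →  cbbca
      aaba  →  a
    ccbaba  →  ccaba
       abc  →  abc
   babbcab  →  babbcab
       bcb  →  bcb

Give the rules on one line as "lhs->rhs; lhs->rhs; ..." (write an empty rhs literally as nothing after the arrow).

  | cbcb => b
  | abbca
  | cacbacaa => cacacaa
  | bbcaacaa

aab->; cba->ca; cbc->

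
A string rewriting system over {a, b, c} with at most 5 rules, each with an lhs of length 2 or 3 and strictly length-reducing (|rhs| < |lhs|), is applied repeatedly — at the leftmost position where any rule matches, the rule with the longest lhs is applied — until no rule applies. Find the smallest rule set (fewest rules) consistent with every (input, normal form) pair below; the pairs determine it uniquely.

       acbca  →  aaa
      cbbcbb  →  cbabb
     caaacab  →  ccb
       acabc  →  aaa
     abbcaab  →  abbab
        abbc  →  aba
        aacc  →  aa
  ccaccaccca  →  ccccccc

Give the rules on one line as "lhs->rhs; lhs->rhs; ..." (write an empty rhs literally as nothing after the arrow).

ac->a; baa->bb; bc->a; ca->c

  | acbca => abca => aaa
  | cbbcbb => cbabb
  | caaacab => caacab => cacab => ccab => ccb
  | acabc => aabc => aaa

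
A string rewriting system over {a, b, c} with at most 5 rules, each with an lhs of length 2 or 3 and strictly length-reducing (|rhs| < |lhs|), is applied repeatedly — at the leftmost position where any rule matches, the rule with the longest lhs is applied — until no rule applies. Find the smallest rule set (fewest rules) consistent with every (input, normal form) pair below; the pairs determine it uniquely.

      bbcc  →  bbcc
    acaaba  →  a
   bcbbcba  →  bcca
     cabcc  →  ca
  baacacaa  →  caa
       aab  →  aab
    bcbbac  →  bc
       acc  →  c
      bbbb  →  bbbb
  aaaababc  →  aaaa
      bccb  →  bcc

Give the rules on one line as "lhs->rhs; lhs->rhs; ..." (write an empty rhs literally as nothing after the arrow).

abc->aa; ac->; ba->c; cb->c

  | bbcc
  | acaaba => aaba => aac => a
  | bcbbcba => bcbcba => bccba => bcca
  | cabcc => caac => ca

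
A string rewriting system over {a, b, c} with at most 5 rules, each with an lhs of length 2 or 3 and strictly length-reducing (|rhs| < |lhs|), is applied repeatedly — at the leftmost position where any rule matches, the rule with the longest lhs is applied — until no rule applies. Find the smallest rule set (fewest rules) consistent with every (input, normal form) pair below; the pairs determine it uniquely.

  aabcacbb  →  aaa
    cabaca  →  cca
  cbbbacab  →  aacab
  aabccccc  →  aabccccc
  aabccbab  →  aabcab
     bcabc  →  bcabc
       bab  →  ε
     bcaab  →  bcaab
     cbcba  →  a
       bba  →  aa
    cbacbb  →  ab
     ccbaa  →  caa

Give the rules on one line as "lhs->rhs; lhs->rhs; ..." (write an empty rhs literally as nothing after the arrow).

ba->c; bb->a; cac->c; cb->

  | aabcacbb => aabcbb => aabb => aaa
  | cabaca => cacca => cca
  | cbbbacab => bbacab => aacab
  | aabccccc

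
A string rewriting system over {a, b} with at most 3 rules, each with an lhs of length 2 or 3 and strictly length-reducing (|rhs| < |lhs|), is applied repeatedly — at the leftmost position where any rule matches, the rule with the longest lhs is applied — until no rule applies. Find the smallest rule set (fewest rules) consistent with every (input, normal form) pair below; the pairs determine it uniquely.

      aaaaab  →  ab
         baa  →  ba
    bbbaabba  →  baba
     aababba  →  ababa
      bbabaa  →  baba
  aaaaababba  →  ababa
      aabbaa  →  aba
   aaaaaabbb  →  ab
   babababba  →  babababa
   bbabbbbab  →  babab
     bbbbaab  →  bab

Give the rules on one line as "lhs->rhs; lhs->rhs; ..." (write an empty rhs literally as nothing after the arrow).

  | aaaaab => aaaab => aaab => aab => ab
  | baa => ba
  | bbbaabba => bbaabba => baabba => babba => baba
  | aababba => ababba => ababa

aa->a; bb->b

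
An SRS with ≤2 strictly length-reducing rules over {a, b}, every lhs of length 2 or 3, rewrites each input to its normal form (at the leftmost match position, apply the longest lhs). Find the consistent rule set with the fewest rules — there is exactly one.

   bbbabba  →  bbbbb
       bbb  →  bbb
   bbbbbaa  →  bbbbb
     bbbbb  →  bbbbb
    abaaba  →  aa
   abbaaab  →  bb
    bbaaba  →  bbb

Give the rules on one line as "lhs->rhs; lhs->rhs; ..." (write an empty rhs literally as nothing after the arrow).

ab->; ba->b

  | bbbabba => bbbbba => bbbbb
  | bbb
  | bbbbbaa => bbbbba => bbbbb
  | bbbbb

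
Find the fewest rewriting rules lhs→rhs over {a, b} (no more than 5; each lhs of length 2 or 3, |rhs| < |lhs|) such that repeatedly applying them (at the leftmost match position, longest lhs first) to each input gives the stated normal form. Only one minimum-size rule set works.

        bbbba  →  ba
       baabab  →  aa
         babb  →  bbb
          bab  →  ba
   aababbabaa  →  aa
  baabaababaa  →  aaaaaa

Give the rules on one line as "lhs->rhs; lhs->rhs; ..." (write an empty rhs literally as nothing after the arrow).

ab->a; abb->bb; baa->a; bba->ba

  | bbbba => bbba => bba => ba
  | baabab => abab => aab => aa
  | babb => bbb
  | bab => ba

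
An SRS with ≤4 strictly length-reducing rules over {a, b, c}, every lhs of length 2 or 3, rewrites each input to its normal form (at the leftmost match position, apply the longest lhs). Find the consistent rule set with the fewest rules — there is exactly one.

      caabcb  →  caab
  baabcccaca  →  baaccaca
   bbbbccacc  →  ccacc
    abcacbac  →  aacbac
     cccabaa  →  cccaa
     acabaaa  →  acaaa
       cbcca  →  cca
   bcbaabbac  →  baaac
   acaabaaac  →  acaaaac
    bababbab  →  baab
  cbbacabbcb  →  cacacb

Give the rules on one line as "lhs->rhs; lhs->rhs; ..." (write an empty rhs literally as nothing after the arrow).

aba->a; bb->; bc->

  | caabcb => caab
  | baabcccaca => baaccaca
  | bbbbccacc => bbccacc => ccacc
  | abcacbac => aacbac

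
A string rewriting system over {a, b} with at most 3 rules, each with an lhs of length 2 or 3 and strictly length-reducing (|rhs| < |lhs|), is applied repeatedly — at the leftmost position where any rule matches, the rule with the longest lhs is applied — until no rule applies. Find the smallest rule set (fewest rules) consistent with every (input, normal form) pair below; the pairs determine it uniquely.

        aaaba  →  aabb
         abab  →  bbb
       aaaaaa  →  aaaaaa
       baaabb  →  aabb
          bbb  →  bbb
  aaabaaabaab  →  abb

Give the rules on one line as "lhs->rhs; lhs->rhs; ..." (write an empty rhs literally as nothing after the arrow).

aba->bb; ba->

  | aaaba => aabb
  | abab => bbb
  | aaaaaa
  | baaabb => aabb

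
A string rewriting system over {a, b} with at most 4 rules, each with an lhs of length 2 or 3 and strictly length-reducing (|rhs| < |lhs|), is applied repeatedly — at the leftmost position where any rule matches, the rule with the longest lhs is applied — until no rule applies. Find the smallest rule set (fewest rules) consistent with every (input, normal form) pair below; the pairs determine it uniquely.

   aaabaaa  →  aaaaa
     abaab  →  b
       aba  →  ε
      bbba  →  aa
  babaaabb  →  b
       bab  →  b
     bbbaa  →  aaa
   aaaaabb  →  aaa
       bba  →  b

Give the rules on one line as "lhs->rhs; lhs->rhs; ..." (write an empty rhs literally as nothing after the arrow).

aab->a; ab->b; ba->; bbb->a

  | aaabaaa => aaaaa
  | abaab => baab => ab => b
  | aba => ba => ε
  | bbba => aa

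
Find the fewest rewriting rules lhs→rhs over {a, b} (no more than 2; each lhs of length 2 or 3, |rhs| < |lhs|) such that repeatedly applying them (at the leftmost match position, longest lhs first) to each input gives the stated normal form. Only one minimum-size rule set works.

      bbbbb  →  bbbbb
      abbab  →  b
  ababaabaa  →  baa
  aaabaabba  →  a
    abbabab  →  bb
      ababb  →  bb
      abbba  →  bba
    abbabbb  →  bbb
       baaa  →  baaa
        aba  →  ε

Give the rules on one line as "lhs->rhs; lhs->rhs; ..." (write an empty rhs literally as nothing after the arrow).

  | bbbbb
  | abbab => bab => b
  | ababaabaa => baabaa => baa
  | aaabaabba => aaabba => aaba => a

ab->; aba->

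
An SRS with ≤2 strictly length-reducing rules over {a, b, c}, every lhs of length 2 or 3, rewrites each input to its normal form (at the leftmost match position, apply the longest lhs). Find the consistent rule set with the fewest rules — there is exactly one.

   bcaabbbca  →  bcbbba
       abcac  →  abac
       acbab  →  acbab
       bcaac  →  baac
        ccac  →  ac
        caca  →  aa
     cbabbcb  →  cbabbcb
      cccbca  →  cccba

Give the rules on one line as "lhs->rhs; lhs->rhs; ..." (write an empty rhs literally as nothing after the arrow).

aab->cb; ca->a

  | bcaabbbca => baabbbca => bcbbbca => bcbbba
  | abcac => abac
  | acbab
  | bcaac => baac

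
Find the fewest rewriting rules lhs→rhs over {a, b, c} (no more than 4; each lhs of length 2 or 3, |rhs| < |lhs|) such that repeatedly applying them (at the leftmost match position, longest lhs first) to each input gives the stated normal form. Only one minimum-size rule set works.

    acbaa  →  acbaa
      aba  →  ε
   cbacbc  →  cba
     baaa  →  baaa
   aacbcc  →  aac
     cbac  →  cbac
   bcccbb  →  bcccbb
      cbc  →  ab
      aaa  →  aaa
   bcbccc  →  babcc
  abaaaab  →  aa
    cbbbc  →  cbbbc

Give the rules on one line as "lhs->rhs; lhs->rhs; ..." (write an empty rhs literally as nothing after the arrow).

aab->a; aba->; cbc->ab

  | acbaa
  | aba => ε
  | cbacbc => cbaab => cba
  | baaa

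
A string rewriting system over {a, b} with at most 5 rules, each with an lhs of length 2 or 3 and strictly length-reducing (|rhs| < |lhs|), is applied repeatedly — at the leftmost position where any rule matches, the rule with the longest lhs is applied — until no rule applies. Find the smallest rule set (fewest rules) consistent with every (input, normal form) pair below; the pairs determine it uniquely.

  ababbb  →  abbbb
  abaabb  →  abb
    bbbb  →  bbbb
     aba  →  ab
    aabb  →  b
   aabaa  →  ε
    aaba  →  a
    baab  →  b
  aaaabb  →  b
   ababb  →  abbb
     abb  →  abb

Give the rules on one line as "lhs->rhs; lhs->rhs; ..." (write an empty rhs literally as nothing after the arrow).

aa->; aab->; ba->b; baa->

  | ababbb => abbbb
  | abaabb => abb
  | bbbb
  | aba => ab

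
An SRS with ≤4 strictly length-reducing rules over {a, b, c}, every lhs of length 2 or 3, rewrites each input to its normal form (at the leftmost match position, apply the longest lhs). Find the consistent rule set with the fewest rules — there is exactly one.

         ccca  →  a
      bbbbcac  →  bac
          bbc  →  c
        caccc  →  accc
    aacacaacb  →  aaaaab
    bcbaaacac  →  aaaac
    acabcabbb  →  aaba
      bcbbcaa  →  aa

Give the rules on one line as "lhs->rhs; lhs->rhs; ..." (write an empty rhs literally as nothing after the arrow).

bb->; bbb->; ca->a; cb->b

  | ccca => cca => ca => a
  | bbbbcac => bcac => bac
  | bbc => c
  | caccc => accc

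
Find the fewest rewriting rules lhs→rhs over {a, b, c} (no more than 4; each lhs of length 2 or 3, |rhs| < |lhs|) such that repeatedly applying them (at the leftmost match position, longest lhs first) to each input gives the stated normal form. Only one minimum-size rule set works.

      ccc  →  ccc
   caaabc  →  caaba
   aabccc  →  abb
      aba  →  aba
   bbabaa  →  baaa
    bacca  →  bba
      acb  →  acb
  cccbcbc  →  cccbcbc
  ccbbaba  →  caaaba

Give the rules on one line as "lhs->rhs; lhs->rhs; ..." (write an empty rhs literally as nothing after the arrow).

  | ccc
  | caaabc => caaba
  | aabccc => abacc => abb
  | aba

abc->ba; acc->b; bab->a; cbb->aa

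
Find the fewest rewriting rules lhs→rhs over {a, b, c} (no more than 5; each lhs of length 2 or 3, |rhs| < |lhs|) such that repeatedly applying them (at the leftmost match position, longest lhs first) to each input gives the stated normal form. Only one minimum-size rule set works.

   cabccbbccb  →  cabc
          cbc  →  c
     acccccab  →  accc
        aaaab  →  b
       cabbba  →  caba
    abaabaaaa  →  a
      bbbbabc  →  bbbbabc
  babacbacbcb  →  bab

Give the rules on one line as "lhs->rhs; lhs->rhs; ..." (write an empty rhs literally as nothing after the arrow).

aa->; abb->a; cb->; cca->c

  | cabccbbccb => cabcbccb => cabccb => cabc
  | cbc => c
  | acccccab => accccb => accc
  | aaaab => aab => b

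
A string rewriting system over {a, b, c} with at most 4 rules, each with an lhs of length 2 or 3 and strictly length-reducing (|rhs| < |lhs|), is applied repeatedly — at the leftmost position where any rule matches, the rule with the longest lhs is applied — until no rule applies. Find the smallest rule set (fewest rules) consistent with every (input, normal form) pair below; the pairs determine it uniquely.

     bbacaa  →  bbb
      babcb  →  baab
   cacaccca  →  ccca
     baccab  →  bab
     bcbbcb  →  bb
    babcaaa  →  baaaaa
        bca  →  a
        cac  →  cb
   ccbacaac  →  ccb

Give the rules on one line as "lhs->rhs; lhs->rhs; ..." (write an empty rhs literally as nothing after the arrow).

  | bbacaa => bbaca => bbac => bbb
  | babcb => baab
  | cacaccca => cacccca => cbccca => ccca
  | baccab => bbcab => bab

abc->aa; ac->b; aca->ac; bc->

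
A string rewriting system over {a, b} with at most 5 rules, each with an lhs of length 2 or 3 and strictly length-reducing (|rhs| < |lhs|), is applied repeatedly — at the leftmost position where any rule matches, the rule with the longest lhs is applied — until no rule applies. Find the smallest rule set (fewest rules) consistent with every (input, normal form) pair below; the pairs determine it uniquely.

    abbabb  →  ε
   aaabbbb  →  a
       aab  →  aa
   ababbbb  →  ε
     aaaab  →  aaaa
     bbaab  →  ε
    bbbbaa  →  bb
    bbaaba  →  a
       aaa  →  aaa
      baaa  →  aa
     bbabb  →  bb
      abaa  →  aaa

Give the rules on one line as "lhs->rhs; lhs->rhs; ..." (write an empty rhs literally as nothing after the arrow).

ab->a; abb->; ba->; bab->

  | abbabb => abb => ε
  | aaabbbb => aabb => a
  | aab => aa
  | ababbbb => aabbbb => abb => ε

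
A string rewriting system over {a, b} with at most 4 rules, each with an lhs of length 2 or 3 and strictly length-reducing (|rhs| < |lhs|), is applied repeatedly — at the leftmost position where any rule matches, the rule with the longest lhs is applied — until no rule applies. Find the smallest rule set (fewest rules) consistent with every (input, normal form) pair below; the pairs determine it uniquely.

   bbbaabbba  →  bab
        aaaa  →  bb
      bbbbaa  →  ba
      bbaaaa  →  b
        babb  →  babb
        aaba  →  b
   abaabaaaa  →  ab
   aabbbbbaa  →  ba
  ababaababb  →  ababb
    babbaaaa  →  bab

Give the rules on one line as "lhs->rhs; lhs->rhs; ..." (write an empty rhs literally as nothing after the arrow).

  | bbbaabbba => bbaabbba => babbba => babba => bab
  | aaaa => baa => bb
  | bbbbaa => bbbaa => bbaa => ba
  | bbaaaa => baaa => bba => b

aa->b; bba->b; bbb->bb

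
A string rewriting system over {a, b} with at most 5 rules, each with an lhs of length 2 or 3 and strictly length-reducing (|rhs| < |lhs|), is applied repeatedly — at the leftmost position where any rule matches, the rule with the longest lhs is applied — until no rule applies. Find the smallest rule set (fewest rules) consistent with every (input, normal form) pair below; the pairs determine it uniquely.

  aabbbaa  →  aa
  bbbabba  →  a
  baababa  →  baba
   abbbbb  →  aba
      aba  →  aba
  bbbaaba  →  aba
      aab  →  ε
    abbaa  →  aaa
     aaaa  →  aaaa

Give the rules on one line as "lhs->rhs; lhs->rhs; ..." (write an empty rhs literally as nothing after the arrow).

  | aabbbaa => bbaa => aa
  | bbbabba => baabba => bba => a
  | baababa => baba
  | abbbbb => ababb => aba

aab->; baa->; bb->; bbb->ba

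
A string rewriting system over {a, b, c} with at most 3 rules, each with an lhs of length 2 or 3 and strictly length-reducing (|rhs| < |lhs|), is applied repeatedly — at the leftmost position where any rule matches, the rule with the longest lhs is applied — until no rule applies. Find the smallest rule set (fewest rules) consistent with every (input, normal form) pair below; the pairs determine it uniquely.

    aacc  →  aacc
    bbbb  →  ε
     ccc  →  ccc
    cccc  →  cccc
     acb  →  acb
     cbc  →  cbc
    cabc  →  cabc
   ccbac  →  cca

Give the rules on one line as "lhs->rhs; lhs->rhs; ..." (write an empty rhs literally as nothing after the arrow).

  | aacc
  | bbbb => bb => ε
  | ccc
  | cccc

bac->a; bb->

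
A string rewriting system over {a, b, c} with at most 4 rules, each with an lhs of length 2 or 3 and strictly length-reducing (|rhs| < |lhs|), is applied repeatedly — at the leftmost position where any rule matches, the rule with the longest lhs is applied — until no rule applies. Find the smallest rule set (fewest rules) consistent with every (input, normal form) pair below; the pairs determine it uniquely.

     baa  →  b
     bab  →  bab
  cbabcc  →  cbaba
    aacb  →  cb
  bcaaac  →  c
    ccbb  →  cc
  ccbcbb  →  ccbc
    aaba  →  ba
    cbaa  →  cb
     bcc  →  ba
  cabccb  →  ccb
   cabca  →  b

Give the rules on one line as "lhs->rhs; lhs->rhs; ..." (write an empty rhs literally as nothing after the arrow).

  | baa => b
  | bab
  | cbabcc => cbaba
  | aacb => cb

aa->; bb->; bcc->ba; ca->b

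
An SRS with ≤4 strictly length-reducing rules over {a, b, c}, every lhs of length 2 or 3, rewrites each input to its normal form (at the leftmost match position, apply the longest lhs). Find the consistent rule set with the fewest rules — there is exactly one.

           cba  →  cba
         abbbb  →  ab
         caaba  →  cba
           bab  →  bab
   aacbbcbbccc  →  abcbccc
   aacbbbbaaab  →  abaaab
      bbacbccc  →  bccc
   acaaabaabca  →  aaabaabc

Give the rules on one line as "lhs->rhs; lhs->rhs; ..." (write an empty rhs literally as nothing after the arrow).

ac->; bb->b; ca->c

  | cba
  | abbbb => abbb => abb => ab
  | caaba => caba => cba
  | bab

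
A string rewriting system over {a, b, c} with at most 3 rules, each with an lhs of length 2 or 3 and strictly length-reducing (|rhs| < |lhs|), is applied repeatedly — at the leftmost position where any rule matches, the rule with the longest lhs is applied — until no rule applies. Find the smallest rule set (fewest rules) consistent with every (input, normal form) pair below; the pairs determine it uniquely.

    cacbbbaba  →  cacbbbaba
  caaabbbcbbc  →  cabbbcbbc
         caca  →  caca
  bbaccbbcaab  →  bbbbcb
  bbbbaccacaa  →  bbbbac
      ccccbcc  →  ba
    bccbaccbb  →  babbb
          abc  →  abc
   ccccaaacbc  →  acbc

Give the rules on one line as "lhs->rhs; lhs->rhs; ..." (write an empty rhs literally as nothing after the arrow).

aa->; cc->a

  | cacbbbaba
  | caaabbbcbbc => cabbbcbbc
  | caca
  | bbaccbbcaab => bbaabbcaab => bbbbcaab => bbbbcb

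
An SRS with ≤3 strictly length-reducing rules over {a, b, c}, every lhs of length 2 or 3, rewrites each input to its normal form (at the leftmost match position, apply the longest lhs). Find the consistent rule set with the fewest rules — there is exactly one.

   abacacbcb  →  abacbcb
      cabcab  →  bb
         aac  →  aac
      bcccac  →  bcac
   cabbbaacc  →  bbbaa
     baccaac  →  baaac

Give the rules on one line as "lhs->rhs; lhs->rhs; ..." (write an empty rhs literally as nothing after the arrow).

aca->a; cab->b; cc->

  | abacacbcb => abacbcb
  | cabcab => bcab => bb
  | aac
  | bcccac => bcac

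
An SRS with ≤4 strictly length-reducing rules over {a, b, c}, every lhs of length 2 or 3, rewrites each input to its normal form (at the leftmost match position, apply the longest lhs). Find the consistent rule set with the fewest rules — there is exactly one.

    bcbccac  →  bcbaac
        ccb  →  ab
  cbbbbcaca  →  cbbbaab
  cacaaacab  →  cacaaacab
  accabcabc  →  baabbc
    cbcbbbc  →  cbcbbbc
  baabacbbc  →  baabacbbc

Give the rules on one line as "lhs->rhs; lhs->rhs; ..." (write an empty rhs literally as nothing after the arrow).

acc->b; bca->ab; cc->a

  | bcbccac => bcbaac
  | ccb => ab
  | cbbbbcaca => cbbbabca => cbbbaab
  | cacaaacab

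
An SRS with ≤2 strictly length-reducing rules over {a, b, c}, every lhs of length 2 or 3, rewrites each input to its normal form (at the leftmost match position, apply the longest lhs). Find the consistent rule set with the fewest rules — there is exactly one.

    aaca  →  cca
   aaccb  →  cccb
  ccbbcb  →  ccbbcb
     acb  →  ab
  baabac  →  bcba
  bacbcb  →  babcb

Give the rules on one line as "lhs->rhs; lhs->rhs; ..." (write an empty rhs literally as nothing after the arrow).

aa->c; ac->a

  | aaca => cca
  | aaccb => cccb
  | ccbbcb
  | acb => ab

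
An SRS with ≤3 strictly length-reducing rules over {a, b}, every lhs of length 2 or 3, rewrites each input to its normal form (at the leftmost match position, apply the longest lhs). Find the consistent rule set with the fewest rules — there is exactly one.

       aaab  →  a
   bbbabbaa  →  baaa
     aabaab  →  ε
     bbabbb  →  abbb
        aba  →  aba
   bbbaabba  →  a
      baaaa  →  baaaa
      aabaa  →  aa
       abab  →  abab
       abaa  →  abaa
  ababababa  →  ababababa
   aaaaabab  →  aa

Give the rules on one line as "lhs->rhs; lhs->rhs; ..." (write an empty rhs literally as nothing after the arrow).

aab->; bba->a

  | aaab => a
  | bbbabbaa => babbaa => baaa
  | aabaab => aab => ε
  | bbabbb => abbb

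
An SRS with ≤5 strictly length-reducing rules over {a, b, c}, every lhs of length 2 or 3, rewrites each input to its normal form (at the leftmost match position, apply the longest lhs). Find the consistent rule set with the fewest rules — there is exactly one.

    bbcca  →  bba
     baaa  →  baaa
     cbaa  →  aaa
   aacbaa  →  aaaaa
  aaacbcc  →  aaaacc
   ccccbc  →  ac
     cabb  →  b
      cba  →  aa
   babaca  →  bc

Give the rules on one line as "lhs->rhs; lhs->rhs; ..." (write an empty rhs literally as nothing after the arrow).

ab->; aca->c; ca->a; cb->a

  | bbcca => bbca => bba
  | baaa
  | cbaa => aaa
  | aacbaa => aaaaa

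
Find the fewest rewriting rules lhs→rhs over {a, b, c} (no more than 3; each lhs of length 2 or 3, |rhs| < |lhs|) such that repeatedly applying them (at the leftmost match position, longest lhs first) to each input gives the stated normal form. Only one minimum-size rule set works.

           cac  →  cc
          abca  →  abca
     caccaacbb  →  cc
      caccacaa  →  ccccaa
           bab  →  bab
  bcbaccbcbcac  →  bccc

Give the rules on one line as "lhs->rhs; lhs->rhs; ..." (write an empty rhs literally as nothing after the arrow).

  | cac => cc
  | abca
  | caccaacbb => cccaacbb => cccacbb => ccccbb => cccb => cc
  | caccacaa => cccacaa => ccccaa

ac->c; cb->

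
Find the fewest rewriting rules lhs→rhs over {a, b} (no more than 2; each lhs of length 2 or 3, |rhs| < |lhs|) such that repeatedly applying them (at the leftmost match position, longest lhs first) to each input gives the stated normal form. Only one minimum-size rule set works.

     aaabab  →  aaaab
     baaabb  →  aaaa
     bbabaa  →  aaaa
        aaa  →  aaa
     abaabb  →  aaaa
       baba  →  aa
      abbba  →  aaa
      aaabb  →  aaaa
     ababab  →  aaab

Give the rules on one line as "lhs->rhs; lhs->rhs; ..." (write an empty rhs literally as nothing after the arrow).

ba->a; bb->a

  | aaabab => aaaab
  | baaabb => aaabb => aaaa
  | bbabaa => aabaa => aaaa
  | aaa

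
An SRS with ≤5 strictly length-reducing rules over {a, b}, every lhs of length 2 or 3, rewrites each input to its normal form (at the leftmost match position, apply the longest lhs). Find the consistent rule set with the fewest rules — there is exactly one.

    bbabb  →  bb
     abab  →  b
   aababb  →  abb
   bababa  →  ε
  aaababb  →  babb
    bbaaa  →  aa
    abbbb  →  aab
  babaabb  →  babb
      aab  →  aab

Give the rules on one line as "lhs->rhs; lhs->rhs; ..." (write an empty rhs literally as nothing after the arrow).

aaa->; aba->; bba->; bbb->a

  | bbabb => bb
  | abab => b
  | aababb => abb
  | bababa => bba => ε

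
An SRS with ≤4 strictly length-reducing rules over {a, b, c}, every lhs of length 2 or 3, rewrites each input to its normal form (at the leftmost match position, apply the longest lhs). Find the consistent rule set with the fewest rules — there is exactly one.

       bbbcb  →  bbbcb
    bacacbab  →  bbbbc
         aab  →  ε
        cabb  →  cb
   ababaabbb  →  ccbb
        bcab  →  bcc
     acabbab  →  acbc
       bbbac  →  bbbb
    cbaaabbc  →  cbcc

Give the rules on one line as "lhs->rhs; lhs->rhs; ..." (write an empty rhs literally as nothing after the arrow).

  | bbbcb
  | bacacbab => bbacbab => bbbbab => bbbbc
  | aab => ε
  | cabb => cb

aab->; ab->c; abb->b; bac->bb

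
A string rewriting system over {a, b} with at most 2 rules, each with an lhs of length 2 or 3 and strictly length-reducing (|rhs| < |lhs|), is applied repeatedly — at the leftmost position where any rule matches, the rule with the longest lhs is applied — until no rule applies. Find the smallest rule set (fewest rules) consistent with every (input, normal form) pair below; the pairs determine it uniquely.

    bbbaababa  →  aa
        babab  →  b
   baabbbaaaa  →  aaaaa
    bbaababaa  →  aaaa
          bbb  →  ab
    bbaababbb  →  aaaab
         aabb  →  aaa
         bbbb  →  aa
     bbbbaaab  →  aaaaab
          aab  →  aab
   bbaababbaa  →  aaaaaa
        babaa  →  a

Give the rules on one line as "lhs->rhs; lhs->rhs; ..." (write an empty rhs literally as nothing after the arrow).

  | bbbaababa => abaababa => aababa => aaba => aa
  | babab => bab => b
  | baabbbaaaa => abbbaaaa => aabaaaa => aaaaa
  | bbaababaa => aaababaa => aaabaa => aaaa

ba->; bb->a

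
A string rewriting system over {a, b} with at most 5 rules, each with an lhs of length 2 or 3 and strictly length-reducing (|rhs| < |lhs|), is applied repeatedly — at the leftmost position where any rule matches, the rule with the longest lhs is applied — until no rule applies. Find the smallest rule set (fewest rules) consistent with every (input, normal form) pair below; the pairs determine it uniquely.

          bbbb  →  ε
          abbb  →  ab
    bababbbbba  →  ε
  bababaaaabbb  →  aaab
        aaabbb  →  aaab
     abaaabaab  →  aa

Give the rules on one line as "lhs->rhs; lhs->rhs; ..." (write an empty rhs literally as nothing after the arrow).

  | bbbb => bb => ε
  | abbb => ab
  | bababbbbba => babbbbba => bbbbba => bbba => ba => ε
  | bababaaaabbb => babaaaabbb => baaaabbb => aaabbb => aaab

aba->ab; ba->; bb->; bba->ab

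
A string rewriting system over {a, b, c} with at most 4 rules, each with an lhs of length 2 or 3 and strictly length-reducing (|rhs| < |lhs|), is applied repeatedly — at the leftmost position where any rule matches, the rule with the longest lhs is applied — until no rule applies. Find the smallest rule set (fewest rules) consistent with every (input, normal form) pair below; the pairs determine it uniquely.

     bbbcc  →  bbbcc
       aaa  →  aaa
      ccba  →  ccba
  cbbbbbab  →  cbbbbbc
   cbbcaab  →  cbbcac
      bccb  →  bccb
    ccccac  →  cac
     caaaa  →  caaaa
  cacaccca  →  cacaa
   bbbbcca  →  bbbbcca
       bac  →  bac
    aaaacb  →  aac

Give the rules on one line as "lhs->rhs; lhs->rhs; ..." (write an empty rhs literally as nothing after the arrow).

ab->c; acb->b; ccc->

  | bbbcc
  | aaa
  | ccba
  | cbbbbbab => cbbbbbc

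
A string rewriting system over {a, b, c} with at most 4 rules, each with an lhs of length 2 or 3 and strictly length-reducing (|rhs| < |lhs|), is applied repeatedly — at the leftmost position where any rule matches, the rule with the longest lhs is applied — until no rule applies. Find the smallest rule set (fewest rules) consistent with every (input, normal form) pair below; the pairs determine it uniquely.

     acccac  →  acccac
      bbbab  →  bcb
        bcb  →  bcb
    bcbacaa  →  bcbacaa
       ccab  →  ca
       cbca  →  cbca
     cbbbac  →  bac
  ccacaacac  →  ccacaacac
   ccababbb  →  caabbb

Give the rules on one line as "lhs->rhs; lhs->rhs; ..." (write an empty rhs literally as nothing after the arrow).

  | acccac
  | bbbab => bcb
  | bcb
  | bcbacaa

bba->c; cab->a; cbb->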